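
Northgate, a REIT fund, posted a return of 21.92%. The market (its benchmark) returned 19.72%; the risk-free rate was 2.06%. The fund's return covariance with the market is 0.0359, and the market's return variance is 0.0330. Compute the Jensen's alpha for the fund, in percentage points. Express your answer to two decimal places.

β = Cov / Var = 0.0359 / 0.0330 = 1.0879
E[R] = Rf + β(Rm − Rf) = 2.06% + 1.0879 × (19.72% − 2.06%) = 21.2723%
α = Rp − E[R] = 21.92% − 21.2723% = 0.6477

0.65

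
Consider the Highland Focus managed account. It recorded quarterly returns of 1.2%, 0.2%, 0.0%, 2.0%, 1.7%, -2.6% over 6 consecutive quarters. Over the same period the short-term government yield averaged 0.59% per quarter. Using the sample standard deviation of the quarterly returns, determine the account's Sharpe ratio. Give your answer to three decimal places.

μ = (1.2 + 0.2 + 0 + 2 + 1.7 − 2.6) / 6 = 0.4167%
Sample std dev = √[14.0883 / 5] = 1.6786%
Sharpe = (μ − rf) / σ = (0.4167 − 0.59) / 1.6786 = -0.1733 / 1.6786 = -0.1032

-0.103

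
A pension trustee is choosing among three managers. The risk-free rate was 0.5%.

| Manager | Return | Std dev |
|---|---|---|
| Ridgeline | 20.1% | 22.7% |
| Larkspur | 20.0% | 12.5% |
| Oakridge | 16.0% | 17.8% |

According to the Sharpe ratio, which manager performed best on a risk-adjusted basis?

Larkspur

Ridgeline: Sharpe ratio = (20.1% − 0.5%) / 22.7% = 0.863
Larkspur: Sharpe ratio = (20.0% − 0.5%) / 12.5% = 1.560
Oakridge: Sharpe ratio = (16.0% − 0.5%) / 17.8% = 0.871
Highest: Larkspur (1.560).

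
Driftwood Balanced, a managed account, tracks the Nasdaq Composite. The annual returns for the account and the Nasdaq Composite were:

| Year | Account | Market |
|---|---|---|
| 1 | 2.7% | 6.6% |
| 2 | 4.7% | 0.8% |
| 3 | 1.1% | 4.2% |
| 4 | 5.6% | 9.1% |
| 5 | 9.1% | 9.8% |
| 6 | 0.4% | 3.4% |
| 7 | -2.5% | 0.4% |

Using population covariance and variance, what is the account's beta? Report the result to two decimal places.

r̄p = 3.0143%,  r̄m = 4.9000%
Cov = Σ(rp − r̄p)(rm − r̄m) / 7 = 9.0443
Var(rm) = Σ(rm − r̄m)² / 7 = 12.0486
β = Cov / Var = 9.0443 / 12.0486 = 0.7507

0.75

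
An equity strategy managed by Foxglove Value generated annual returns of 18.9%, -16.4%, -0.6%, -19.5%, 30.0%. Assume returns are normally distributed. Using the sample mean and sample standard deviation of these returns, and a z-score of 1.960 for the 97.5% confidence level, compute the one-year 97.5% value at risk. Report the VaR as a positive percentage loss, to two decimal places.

r̄ = (18.9 − 16.4 − 0.6 − 19.5 + 30) / 5 = 2.4800%
Sample std dev = √[1876.0280 / 4] = 21.6566%
VaR = −(r̄ − z·σ) = −(2.4800 − 1.960 × 21.6566) = −(-39.9669) = 39.9669%

39.97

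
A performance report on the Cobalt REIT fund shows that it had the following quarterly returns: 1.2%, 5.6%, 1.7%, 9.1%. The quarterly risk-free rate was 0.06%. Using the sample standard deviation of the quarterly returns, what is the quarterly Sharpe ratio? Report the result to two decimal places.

1.17

Mean return μ = 17.60 / 4 = 4.4000%
Σ(r − μ)² = 41.0600; sample σ = √(41.0600/3) = 3.6995%
Sharpe = (μ − rf) / σ = (4.4000 − 0.06) / 3.6995 = 4.3400 / 3.6995 = 1.1731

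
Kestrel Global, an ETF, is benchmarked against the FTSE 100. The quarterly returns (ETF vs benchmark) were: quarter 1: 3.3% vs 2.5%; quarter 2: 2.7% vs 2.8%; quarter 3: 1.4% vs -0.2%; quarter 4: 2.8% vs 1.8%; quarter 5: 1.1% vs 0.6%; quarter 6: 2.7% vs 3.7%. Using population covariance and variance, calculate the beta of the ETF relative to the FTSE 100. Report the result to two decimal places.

r̄p = 2.3333%,  r̄m = 1.8667%
Cov = Σ(rp − r̄p)(rm − r̄m) / 6 = 0.8478
Var(rm) = Σ(rm − r̄m)² / 6 = 1.7522
β = Cov / Var = 0.8478 / 1.7522 = 0.4838

0.48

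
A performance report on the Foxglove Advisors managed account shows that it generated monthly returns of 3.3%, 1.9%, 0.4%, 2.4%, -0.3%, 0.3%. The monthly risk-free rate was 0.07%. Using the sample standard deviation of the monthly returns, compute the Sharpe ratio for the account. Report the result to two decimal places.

Mean return r̄ = 8.00 / 6 = 1.3333%
Sample std dev = √[9.9333 / 5] = 1.4095%
Sharpe = (r̄ − rf) / σ = (1.3333 − 0.07) / 1.4095 = 1.2633 / 1.4095 = 0.8963

0.90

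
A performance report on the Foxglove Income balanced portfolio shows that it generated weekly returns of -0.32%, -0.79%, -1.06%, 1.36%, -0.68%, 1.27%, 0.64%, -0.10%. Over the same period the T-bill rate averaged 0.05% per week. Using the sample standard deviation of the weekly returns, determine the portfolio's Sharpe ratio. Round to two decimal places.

r̄ = (-0.32 − 0.79 − 1.06 + 1.36 − 0.68 + 1.27 + 0.64 − 0.1) / 8 = 0.320 / 8 = 0.0400%
Σ(r − r̄)² = (-0.32 − 0.0400)² + (-0.79 − 0.0400)² + (-1.06 − 0.0400)² + … = 6.1818
sample σ = √(6.1818 / 7) = √0.8831 = 0.9397%
Sharpe = (r̄ − rf) / σ = (0.0400 − 0.05) / 0.9397 = -0.0100 / 0.9397 = -0.0106

-0.01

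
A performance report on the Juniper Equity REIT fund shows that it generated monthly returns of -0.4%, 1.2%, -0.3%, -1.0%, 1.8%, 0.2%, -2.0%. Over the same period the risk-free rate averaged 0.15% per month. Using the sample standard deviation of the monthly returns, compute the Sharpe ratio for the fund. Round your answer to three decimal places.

-0.172

r̄ = (-0.4 + 1.2 − 0.3 − 1 + 1.8 + 0.2 − 2) / 7 = -0.50 / 7 = -0.0714%
Sample std dev = √[9.9343 / 6] = 1.2867%
Sharpe = (r̄ − rf) / σ = (-0.0714 − 0.15) / 1.2867 = -0.2214 / 1.2867 = -0.1721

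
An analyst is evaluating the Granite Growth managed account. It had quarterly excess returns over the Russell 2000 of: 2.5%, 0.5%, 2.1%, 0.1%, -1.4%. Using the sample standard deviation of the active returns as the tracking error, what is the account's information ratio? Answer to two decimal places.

r̄ = (2.5 + 0.5 + 2.1 + 0.1 − 1.4) / 5 = 0.7600%
Σ(r − r̄)² = (2.5 − 0.7600)² + (0.5 − 0.7600)² + (2.1 − 0.7600)² + … = 9.9920
σ = √[9.9920 / 4] = 1.5805%
IR = r̄ / tracking error = 0.7600 / 1.5805 = 0.4809

0.48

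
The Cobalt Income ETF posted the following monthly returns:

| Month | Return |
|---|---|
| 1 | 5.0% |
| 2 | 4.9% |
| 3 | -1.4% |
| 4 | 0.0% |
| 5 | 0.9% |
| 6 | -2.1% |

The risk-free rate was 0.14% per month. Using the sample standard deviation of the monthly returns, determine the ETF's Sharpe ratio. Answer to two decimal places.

0.35

r̄ = (5 + 4.9 − 1.4 + 0 + 0.9 − 2.1) / 6 = 1.2167%
Σ(r − r̄)² = (5 − 1.2167)² + (4.9 − 1.2167)² + … = 47.3083
σ = √[47.3083 / 5] = 3.0760%
Sharpe = (r̄ − rf) / σ = (1.2167 − 0.14) / 3.0760 = 1.0767 / 3.0760 = 0.3500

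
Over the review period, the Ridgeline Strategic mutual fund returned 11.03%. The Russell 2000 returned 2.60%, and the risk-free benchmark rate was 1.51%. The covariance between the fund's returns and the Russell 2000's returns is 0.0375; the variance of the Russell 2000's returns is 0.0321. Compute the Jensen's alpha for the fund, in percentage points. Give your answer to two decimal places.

β = Cov / Var = 0.0375 / 0.0321 = 1.1682
E[R] = Rf + β(Rm − Rf) = 1.51% + 1.1682 × (2.60% − 1.51%) = 2.7833%
α = Rp − E[R] = 11.03% − 2.7833% = 8.2467

8.25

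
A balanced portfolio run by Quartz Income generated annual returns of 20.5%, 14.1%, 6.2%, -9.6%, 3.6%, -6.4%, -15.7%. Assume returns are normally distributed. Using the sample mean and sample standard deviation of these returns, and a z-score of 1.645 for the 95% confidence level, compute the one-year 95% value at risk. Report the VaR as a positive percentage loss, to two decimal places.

19.71

μ = (20.5 + 14.1 + 6.2 − 9.6 + 3.6 − 6.4 − 15.7) / 7 = 12.70 / 7 = 1.8143%
Σ(r − μ)² = (20.5 − 1.8143)² + (14.1 − 1.8143)² + … = 1027.0286
sample σ = √(1027.0286 / 6) = √171.1714 = 13.0832%
VaR = −(μ − z·σ) = −(1.8143 − 1.645 × 13.0832) = −(-19.7076) = 19.7076%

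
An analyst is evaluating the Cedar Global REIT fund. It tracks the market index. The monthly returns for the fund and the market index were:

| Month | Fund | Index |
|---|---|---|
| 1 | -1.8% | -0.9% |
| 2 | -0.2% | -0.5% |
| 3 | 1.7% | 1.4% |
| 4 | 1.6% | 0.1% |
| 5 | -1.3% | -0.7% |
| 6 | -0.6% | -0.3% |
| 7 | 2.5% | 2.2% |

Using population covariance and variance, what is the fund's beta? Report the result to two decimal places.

r̄p = 0.2714%,  r̄m = 0.1857%
Cov = Σ(rp − r̄p)(rm − r̄m) / 7 = 1.4996
Var(rm) = Σ(rm − r̄m)² / 7 = 1.1727
β = Cov / Var = 1.4996 / 1.1727 = 1.2788

1.28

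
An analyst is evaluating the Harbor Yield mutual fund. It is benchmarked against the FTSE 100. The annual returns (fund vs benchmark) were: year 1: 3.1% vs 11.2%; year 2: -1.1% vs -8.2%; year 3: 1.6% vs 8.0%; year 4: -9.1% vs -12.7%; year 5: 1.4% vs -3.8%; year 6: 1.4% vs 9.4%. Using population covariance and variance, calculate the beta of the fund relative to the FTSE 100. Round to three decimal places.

0.351

r̄p = -0.4500%,  r̄m = 0.6500%
Cov = Σ(rp − r̄p)(rm − r̄m) / 6 = 30.2842
Var(rm) = Σ(rm − r̄m)² / 6 = 86.3725
β = Cov / Var = 30.2842 / 86.3725 = 0.3506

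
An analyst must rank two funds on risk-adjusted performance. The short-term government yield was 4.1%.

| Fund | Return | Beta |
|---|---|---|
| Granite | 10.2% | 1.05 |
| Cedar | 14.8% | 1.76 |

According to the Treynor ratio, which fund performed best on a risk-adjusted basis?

Cedar

Granite: Treynor = (10.2% − 4.1%) / 1.05 = 5.810
Cedar: Treynor = (14.8% − 4.1%) / 1.76 = 6.080
Highest: Cedar (6.080).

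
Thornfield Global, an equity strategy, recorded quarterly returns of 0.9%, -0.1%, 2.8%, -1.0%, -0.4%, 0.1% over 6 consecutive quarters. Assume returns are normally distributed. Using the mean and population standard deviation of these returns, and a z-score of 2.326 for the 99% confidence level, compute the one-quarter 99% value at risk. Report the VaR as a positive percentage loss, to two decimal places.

2.46

r̄ = (0.9 − 0.1 + 2.8 − 1 − 0.4 + 0.1) / 6 = 2.30 / 6 = 0.3833%
Population std dev = √[8.9483 / 6] = 1.2212%
VaR = −(r̄ − z·σ) = −(0.3833 − 2.326 × 1.2212) = −(-2.4572) = 2.4572%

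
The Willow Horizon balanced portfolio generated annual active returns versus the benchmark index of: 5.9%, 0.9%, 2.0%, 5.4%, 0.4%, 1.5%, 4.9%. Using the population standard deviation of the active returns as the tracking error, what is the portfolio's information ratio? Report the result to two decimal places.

Mean return μ = 21.00 / 7 = 3.0000%
Σ(r − μ)² = (5.9 − 3.0000)² + (0.9 − 3.0000)² + (2 − 3.0000)² + … = 32.2000
σ = √[32.2000 / 7] = 2.1448%
IR = μ / tracking error = 3.0000 / 2.1448 = 1.3987

1.40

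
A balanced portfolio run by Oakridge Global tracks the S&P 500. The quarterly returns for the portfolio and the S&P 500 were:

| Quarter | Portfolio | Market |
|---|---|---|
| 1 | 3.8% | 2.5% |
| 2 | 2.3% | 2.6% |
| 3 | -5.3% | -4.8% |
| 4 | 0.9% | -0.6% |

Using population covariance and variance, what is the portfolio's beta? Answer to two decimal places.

1.11

r̄p = 0.4250%,  r̄m = -0.0750%
Cov = Σ(rp − r̄p)(rm − r̄m) / 4 = 10.1269
Var(rm) = Σ(rm − r̄m)² / 4 = 9.0969
β = Cov / Var = 10.1269 / 9.0969 = 1.1132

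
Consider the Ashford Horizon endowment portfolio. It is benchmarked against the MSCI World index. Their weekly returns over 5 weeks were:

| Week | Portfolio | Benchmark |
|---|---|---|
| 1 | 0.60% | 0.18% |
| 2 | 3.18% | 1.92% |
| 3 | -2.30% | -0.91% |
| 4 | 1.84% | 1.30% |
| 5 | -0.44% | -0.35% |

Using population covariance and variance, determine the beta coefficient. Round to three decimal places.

r̄p = 0.5760%,  r̄m = 0.4280%
Cov = Σ(rp − r̄p)(rm − r̄m) / 5 = 1.9240
Var(rm) = Σ(rm − r̄m)² / 5 = 1.0887
β = Cov / Var = 1.9240 / 1.0887 = 1.7672

1.767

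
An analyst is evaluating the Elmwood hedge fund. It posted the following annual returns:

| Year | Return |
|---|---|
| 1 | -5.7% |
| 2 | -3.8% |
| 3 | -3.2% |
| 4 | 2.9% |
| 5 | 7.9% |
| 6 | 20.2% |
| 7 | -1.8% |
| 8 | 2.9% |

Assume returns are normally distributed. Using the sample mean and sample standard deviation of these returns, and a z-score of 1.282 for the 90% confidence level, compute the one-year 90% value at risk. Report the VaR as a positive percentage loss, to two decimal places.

8.42

μ = (-5.7 − 3.8 − 3.2 + 2.9 + 7.9 + 20.2 − 1.8 + 2.9) / 8 = 19.40 / 8 = 2.4250%
Sample std dev = √[500.6350 / 7] = 8.4569%
VaR = −(μ − z·σ) = −(2.4250 − 1.282 × 8.4569) = −(-8.4167) = 8.4167%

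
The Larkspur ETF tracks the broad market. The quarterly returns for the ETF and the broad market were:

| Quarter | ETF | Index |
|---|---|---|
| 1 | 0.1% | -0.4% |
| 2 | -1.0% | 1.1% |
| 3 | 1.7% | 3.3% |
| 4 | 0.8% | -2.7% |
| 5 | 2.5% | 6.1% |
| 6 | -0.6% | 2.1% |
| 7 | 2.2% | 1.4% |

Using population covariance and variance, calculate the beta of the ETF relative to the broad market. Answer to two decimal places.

0.23

r̄p = 0.8143%,  r̄m = 1.5571%
Cov = Σ(rp − r̄p)(rm − r̄m) / 7 = 1.5006
Var(rm) = Σ(rm − r̄m)² / 7 = 6.5939
β = Cov / Var = 1.5006 / 6.5939 = 0.2276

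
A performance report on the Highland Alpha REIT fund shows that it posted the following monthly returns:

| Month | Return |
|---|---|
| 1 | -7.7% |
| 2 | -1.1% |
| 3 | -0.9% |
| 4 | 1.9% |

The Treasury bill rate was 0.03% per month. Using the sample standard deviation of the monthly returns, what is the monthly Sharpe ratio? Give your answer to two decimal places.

-0.49

r̄ = (-7.7 − 1.1 − 0.9 + 1.9) / 4 = -7.80 / 4 = -1.9500%
Σ(r − r̄)² = (-7.7 − (-1.9500))² + (-1.1 − (-1.9500))² + (-0.9 − (-1.9500))² + … = 49.7100
σ = √[49.7100 / 3] = 4.0706%
Sharpe = (r̄ − rf) / σ = (-1.9500 − 0.03) / 4.0706 = -1.9800 / 4.0706 = -0.4864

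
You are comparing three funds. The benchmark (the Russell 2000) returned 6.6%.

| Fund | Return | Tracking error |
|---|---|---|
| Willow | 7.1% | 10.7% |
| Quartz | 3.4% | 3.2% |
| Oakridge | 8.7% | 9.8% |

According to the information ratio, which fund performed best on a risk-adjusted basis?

Willow: IR = (7.1% − 6.6%) / 10.7% = 0.047
Quartz: IR = (3.4% − 6.6%) / 3.2% = -1.000
Oakridge: IR = (8.7% − 6.6%) / 9.8% = 0.214
Highest: Oakridge (0.214).

Oakridge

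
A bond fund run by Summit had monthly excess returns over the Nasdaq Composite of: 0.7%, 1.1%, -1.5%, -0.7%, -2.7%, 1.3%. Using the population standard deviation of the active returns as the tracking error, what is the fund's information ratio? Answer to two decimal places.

-0.20

μ = (0.7 + 1.1 − 1.5 − 0.7 − 2.7 + 1.3) / 6 = -0.3000%
Σ(r − μ)² = (0.7 − (-0.3000))² + (1.1 − (-0.3000))² + … = 12.8800
σ = √[12.8800 / 6] = 1.4652%
IR = μ / tracking error = -0.3000 / 1.4652 = -0.2048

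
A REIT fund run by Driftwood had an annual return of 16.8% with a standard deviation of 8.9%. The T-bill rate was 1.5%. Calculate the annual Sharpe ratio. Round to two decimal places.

Sharpe = (Rp − Rf) / σp = (16.8% − 1.5%) / 8.9% = 15.30% / 8.9% = 1.7191

1.72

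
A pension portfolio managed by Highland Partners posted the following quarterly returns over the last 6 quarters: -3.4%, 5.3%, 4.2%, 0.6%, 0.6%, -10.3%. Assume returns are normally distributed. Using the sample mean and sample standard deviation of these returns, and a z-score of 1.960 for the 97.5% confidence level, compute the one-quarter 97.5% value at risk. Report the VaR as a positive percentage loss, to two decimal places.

11.68

Mean return r̄ = -3.00 / 6 = -0.5000%
Σ(r − r̄)² = (-3.4 − (-0.5000))² + (5.3 − (-0.5000))² + … = 162.6000
σ = √[162.6000 / 5] = 5.7026%
VaR = −(r̄ − z·σ) = −(-0.5000 − 1.960 × 5.7026) = −(-11.6771) = 11.6771%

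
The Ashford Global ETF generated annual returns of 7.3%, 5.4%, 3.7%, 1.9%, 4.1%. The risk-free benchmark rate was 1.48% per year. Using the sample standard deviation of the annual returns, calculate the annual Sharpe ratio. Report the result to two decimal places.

r̄ = (7.3 + 5.4 + 3.7 + 1.9 + 4.1) / 5 = 22.40 / 5 = 4.4800%
Σ(r − r̄)² = (7.3 − 4.4800)² + (5.4 − 4.4800)² + … = 16.2080
sample σ = √(16.2080 / 4) = √4.0520 = 2.0130%
Sharpe = (r̄ − rf) / σ = (4.4800 − 1.48) / 2.0130 = 3.0000 / 2.0130 = 1.4903

1.49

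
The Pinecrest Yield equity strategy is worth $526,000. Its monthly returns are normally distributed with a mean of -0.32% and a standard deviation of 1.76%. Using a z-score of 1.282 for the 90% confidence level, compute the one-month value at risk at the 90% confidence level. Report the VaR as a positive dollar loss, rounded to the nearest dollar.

$13,551

Return at the 90% tail: μ − z·σ = -0.32% − 1.282 × 1.76% = -0.32 − 2.25632 = -2.57632%
VaR = −(-2.57632%) × $526,000 = 2.57632% × $526,000 = $13,551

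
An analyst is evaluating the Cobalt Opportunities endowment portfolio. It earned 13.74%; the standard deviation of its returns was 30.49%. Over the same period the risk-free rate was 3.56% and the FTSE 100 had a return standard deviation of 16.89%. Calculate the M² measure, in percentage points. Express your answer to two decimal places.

Sharpe = (Rp − Rf) / σp = (13.74% − 3.56%) / 30.49% = 0.3339
M² = Rf + Sharpe × σm = 3.56% + 0.3339 × 16.89% = 9.1996%

9.20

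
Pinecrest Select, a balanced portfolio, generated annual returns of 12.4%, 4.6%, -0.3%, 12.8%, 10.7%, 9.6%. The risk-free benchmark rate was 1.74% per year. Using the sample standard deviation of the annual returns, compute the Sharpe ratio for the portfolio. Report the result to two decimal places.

1.28

Mean return μ = 49.80 / 6 = 8.3000%
Sample σ = √[Σ(r − μ)² / 5] = √[132.1600 / 5] = √26.4320 = 5.1412%
Sharpe = (μ − rf) / σ = (8.3000 − 1.74) / 5.1412 = 6.5600 / 5.1412 = 1.2760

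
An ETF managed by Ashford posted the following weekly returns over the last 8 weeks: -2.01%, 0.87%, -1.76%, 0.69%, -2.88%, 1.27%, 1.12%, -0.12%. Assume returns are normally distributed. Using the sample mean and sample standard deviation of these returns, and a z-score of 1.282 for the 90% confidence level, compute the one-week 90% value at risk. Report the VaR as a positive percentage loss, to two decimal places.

r̄ = (-2.01 + 0.87 − 1.76 + 0.69 − 2.88 + 1.27 + 1.12 − 0.12) / 8 = -2.820 / 8 = -0.3525%
Σ(r − r̄)² = (-2.01 − (-0.3525))² + (0.87 − (-0.3525))² + (-1.76 − (-0.3525))² + … = 18.5528
sample σ = √(18.5528 / 7) = √2.6504 = 1.6280%
VaR = −(r̄ − z·σ) = −(-0.3525 − 1.282 × 1.6280) = −(-2.4396) = 2.4396%

2.44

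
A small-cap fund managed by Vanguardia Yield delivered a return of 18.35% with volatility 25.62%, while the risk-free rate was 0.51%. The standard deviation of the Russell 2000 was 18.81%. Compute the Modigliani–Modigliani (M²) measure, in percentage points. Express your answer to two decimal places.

Sharpe = (Rp − Rf) / σp = (18.35% − 0.51%) / 25.62% = 0.6963
M² = Rf + Sharpe × σm = 0.51% + 0.6963 × 18.81% = 13.6074%

13.61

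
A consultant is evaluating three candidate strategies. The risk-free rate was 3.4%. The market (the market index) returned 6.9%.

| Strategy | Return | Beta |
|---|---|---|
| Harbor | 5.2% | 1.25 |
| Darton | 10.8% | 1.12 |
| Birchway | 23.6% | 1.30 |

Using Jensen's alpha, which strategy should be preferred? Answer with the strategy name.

Birchway

Harbor: α = 5.2% − [3.4% + 1.25 × (6.9% − 3.4%)] = -2.575
Darton: α = 10.8% − [3.4% + 1.12 × (6.9% − 3.4%)] = 3.480
Birchway: α = 23.6% − [3.4% + 1.30 × (6.9% − 3.4%)] = 15.650
Highest: Birchway (15.650).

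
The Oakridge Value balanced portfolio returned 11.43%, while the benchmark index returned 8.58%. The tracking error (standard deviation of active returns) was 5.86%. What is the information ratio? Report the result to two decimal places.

0.49

IR = (Rp − Rb) / TE = (11.43% − 8.58%) / 5.86% = 2.85% / 5.86% = 0.4863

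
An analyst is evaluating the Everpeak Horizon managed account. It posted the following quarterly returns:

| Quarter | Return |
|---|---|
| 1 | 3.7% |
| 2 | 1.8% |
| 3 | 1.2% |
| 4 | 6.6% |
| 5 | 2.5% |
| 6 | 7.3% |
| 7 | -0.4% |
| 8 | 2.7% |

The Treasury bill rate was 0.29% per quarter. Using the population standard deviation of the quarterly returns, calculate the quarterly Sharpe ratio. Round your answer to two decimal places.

1.17

r̄ = (3.7 + 1.8 + 1.2 + 6.6 + 2.5 + 7.3 − 0.4 + 2.7) / 8 = 25.40 / 8 = 3.1750%
Σ(r − r̄)² = (3.7 − 3.1750)² + (1.8 − 3.1750)² + (1.2 − 3.1750)² + … = 48.2750
σ = √[48.2750 / 8] = 2.4565%
Sharpe = (r̄ − rf) / σ = (3.1750 − 0.29) / 2.4565 = 2.8850 / 2.4565 = 1.1744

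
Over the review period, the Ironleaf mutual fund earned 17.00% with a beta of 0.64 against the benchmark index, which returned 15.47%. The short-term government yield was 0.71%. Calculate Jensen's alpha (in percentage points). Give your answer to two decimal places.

6.84

CAPM expected return = Rf + β(Rm − Rf) = 0.71% + 0.64 × (15.47% − 0.71%) = 0.71 + 0.64 × 14.76 = 10.1564%
Jensen's α = Rp − E[R] = 17.00% − 10.1564% = 6.8436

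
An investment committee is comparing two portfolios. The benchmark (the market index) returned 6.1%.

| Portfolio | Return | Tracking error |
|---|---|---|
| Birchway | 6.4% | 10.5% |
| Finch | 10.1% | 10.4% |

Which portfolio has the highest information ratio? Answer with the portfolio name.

Birchway: IR = (6.4% − 6.1%) / 10.5% = 0.029
Finch: IR = (10.1% − 6.1%) / 10.4% = 0.385
Highest: Finch (0.385).

Finch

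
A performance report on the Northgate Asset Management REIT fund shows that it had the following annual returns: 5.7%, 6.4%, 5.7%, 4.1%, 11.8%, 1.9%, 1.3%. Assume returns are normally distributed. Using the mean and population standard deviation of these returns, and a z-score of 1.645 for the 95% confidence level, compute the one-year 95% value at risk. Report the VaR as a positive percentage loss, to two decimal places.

0.03

Mean return r̄ = 36.90 / 7 = 5.2714%
Σ(r − r̄)² = (5.7 − 5.2714)² + (6.4 − 5.2714)² + (5.7 − 5.2714)² + … = 72.7743
σ = √[72.7743 / 7] = 3.2243%
VaR = −(r̄ − z·σ) = −(5.2714 − 1.645 × 3.2243) = −(-0.0326) = 0.0326%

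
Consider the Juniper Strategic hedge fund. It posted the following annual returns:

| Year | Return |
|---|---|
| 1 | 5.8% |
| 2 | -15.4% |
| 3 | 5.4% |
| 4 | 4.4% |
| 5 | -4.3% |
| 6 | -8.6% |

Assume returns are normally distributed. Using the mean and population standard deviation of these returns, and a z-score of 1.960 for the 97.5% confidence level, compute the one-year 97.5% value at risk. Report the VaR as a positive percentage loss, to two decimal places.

r̄ = (5.8 − 15.4 + 5.4 + 4.4 − 4.3 − 8.6) / 6 = -12.70 / 6 = -2.1167%
Σ(r − r̄)² = (5.8 − (-2.1167))² + (-15.4 − (-2.1167))² + (5.4 − (-2.1167))² + … = 384.8883
population σ = √(384.8883 / 6) = √64.1481 = 8.0093%
VaR = −(r̄ − z·σ) = −(-2.1167 − 1.960 × 8.0093) = −(-17.8149) = 17.8149%

17.81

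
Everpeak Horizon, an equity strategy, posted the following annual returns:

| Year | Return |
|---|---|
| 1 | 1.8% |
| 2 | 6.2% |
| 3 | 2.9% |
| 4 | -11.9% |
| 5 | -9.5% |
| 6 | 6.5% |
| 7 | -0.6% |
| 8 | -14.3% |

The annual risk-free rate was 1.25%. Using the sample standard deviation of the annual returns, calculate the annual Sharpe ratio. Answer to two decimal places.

-0.43

μ = (1.8 + 6.2 + 2.9 − 11.9 − 9.5 + 6.5 − 0.6 − 14.3) / 8 = -18.90 / 8 = -2.3625%
Sample σ = √[Σ(r − μ)² / 7] = √[484.3988 / 7] = √69.1998 = 8.3186%
Sharpe = (μ − rf) / σ = (-2.3625 − 1.25) / 8.3186 = -3.6125 / 8.3186 = -0.4343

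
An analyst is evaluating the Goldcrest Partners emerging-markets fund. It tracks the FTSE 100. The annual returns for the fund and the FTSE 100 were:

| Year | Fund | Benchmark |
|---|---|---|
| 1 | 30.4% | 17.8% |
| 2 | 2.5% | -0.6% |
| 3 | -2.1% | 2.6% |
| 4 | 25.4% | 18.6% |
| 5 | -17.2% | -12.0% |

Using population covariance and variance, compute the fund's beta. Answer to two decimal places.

r̄p = 7.8000%,  r̄m = 5.2800%
Cov = Σ(rp − r̄p)(rm − r̄m) / 5 = 201.4160
Var(rm) = Σ(rm − r̄m)² / 5 = 134.9056
β = Cov / Var = 201.4160 / 134.9056 = 1.4930

1.49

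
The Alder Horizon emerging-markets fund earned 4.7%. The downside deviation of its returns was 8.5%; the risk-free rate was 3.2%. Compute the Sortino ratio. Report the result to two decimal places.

0.18

Sortino = (Rp − Rf) / σd = (4.7% − 3.2%) / 8.5% = 1.50% / 8.5% = 0.1765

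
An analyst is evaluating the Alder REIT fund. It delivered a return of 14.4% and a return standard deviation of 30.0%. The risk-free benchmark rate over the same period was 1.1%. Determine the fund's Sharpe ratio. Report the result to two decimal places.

0.44

Sharpe = (Rp − Rf) / σp = (14.4% − 1.1%) / 30.0% = 13.30% / 30.0% = 0.4433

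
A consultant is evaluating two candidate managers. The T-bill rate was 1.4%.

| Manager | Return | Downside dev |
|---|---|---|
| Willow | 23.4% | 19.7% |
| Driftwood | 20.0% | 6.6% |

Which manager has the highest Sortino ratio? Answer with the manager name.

Driftwood

Willow: Sortino ratio = (23.4% − 1.4%) / 19.7% = 1.117
Driftwood: Sortino ratio = (20.0% − 1.4%) / 6.6% = 2.818
Highest: Driftwood (2.818).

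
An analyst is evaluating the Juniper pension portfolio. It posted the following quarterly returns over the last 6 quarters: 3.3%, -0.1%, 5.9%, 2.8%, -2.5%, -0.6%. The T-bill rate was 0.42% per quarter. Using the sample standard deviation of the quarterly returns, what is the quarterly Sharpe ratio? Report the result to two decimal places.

0.34

Mean return μ = 8.80 / 6 = 1.4667%
Sample σ = √[Σ(r − μ)² / 5] = √[47.2533 / 5] = √9.4507 = 3.0742%
Sharpe = (μ − rf) / σ = (1.4667 − 0.42) / 3.0742 = 1.0467 / 3.0742 = 0.3405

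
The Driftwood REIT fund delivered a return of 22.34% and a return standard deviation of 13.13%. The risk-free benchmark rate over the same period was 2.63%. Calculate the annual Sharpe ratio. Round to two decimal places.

Sharpe = (Rp − Rf) / σp = (22.34% − 2.63%) / 13.13% = 19.71% / 13.13% = 1.5011

1.50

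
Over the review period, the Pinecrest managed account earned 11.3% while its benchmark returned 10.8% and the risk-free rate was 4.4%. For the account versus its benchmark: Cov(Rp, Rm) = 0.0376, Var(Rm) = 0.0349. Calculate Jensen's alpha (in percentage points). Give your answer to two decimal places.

β = Cov / Var = 0.0376 / 0.0349 = 1.0774
E[R] = Rf + β(Rm − Rf) = 4.4% + 1.0774 × (10.8% − 4.4%) = 11.2954%
α = Rp − E[R] = 11.3% − 11.2954% = 0.0046

0.00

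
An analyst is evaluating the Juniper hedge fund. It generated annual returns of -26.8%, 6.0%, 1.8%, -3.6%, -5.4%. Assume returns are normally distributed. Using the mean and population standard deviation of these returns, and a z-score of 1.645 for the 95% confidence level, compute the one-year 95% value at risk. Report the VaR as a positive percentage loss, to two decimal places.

24.25

r̄ = (-26.8 + 6 + 1.8 − 3.6 − 5.4) / 5 = -5.6000%
Population std dev = √[642.8000 / 5] = 11.3384%
VaR = −(r̄ − z·σ) = −(-5.6000 − 1.645 × 11.3384) = −(-24.2517) = 24.2517%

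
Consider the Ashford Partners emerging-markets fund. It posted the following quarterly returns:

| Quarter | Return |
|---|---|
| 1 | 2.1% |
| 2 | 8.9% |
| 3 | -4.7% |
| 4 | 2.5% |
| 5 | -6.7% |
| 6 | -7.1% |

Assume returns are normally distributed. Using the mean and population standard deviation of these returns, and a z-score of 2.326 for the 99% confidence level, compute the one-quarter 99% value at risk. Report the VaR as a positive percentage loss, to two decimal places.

μ = (2.1 + 8.9 − 4.7 + 2.5 − 6.7 − 7.1) / 6 = -0.8333%
Σ(r − μ)² = (2.1 − (-0.8333))² + (8.9 − (-0.8333))² + … = 203.0933
population σ = √(203.0933 / 6) = √33.8489 = 5.8180%
VaR = −(μ − z·σ) = −(-0.8333 − 2.326 × 5.8180) = −(-14.3660) = 14.3660%

14.37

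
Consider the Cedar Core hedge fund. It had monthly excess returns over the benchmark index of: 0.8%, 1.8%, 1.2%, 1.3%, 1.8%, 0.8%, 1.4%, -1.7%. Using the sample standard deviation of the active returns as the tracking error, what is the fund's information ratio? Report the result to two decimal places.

Mean return μ = 7.40 / 8 = 0.9250%
Σ(r − μ)² = (0.8 − 0.9250)² + (1.8 − 0.9250)² + … = 8.8950
sample σ = √(8.8950 / 7) = √1.2707 = 1.1273%
IR = μ / tracking error = 0.9250 / 1.1273 = 0.8205

0.82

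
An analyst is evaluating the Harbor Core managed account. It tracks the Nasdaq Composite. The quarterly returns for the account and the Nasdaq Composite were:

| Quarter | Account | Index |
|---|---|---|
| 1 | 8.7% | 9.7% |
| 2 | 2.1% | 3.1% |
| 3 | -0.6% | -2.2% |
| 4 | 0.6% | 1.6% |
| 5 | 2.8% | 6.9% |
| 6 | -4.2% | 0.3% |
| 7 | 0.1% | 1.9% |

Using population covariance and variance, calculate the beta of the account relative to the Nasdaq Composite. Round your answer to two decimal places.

0.85

r̄p = 1.3571%,  r̄m = 3.0429%
Cov = Σ(rp − r̄p)(rm − r̄m) / 7 = 11.7890
Var(rm) = Σ(rm − r̄m)² / 7 = 13.9424
β = Cov / Var = 11.7890 / 13.9424 = 0.8456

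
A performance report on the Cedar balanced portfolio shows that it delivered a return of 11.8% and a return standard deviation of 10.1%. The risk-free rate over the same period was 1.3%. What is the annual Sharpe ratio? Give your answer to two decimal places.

Sharpe = (Rp − Rf) / σp = (11.8% − 1.3%) / 10.1% = 10.50% / 10.1% = 1.0396

1.04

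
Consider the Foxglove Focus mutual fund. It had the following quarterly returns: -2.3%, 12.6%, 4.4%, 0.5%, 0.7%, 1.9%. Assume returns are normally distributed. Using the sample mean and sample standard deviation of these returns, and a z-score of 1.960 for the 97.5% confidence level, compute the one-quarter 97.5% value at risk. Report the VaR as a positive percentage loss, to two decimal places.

7.22

r̄ = (-2.3 + 12.6 + 4.4 + 0.5 + 0.7 + 1.9) / 6 = 17.80 / 6 = 2.9667%
Σ(r − r̄)² = 134.9533; sample σ = √(134.9533/5) = 5.1953%
VaR = −(r̄ − z·σ) = −(2.9667 − 1.960 × 5.1953) = −(-7.2161) = 7.2161%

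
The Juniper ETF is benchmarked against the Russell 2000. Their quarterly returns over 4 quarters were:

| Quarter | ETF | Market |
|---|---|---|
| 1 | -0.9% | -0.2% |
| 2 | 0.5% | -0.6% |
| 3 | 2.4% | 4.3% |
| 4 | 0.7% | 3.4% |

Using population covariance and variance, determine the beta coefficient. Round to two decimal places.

r̄p = 0.6750%,  r̄m = 1.7250%
Cov = Σ(rp − r̄p)(rm − r̄m) / 4 = 1.9806
Var(rm) = Σ(rm − r̄m)² / 4 = 4.6369
β = Cov / Var = 1.9806 / 4.6369 = 0.4271

0.43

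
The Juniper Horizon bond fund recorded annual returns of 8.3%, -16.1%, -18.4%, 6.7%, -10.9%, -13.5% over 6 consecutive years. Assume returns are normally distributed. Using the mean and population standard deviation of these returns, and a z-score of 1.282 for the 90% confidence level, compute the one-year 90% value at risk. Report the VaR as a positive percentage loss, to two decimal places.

μ = (8.3 − 16.1 − 18.4 + 6.7 − 10.9 − 13.5) / 6 = -43.90 / 6 = -7.3167%
Σ(r − μ)² = (8.3 − (-7.3167))² + (-16.1 − (-7.3167))² + (-18.4 − (-7.3167))² + … = 691.4083
population σ = √(691.4083 / 6) = √115.2347 = 10.7347%
VaR = −(μ − z·σ) = −(-7.3167 − 1.282 × 10.7347) = −(-21.0786) = 21.0786%

21.08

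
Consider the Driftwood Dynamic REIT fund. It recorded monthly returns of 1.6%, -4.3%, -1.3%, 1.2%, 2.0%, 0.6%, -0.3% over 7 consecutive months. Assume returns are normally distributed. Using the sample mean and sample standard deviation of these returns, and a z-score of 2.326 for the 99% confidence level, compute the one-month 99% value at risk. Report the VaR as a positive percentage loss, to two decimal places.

Mean return μ = -0.50 / 7 = -0.0714%
Σ(r − μ)² = (1.6 − (-0.0714))² + (-4.3 − (-0.0714))² + (-1.3 − (-0.0714))² + … = 28.5943
sample σ = √(28.5943 / 6) = √4.7657 = 2.1830%
VaR = −(μ − z·σ) = −(-0.0714 − 2.326 × 2.1830) = −(-5.1491) = 5.1491%

5.15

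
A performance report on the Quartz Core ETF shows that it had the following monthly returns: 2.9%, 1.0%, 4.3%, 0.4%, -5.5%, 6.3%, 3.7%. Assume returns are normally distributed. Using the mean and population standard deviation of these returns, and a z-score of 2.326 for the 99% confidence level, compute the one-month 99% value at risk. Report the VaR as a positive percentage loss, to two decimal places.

r̄ = (2.9 + 1 + 4.3 + 0.4 − 5.5 + 6.3 + 3.7) / 7 = 1.8714%
Population σ = √[Σ(r − r̄)² / 7] = √[87.1743 / 7] = √12.4535 = 3.5290%
VaR = −(r̄ − z·σ) = −(1.8714 − 2.326 × 3.5290) = −(-6.3371) = 6.3371%

6.34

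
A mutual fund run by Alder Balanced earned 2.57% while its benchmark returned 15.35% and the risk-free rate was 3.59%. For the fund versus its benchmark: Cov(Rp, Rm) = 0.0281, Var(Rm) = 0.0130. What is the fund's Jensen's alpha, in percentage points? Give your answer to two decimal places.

-26.44

β = Cov / Var = 0.0281 / 0.0130 = 2.1615
E[R] = Rf + β(Rm − Rf) = 3.59% + 2.1615 × (15.35% − 3.59%) = 29.0092%
α = Rp − E[R] = 2.57% − 29.0092% = -26.4392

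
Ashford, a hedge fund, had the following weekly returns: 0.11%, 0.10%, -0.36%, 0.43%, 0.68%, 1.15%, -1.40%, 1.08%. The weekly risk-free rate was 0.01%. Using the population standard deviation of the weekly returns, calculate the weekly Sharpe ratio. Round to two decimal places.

μ = (0.11 + 0.1 − 0.36 + 0.43 + 0.68 + 1.15 − 1.4 + 1.08) / 8 = 1.790 / 8 = 0.2238%
Σ(r − μ)² = (0.11 − 0.2238)² + (0.1 − 0.2238)² + … = 4.8474
population σ = √(4.8474 / 8) = √0.6059 = 0.7784%
Sharpe = (μ − rf) / σ = (0.2238 − 0.01) / 0.7784 = 0.2138 / 0.7784 = 0.2747

0.27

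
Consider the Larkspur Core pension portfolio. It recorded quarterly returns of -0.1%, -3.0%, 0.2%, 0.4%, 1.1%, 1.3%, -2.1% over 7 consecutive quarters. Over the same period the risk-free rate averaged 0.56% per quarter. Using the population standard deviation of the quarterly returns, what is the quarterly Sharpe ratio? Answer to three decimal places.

-0.581

r̄ = (-0.1 − 3 + 0.2 + 0.4 + 1.1 + 1.3 − 2.1) / 7 = -0.3143%
Population σ = √[Σ(r − r̄)² / 7] = √[15.8286 / 7] = √2.2612 = 1.5037%
Sharpe = (r̄ − rf) / σ = (-0.3143 − 0.56) / 1.5037 = -0.8743 / 1.5037 = -0.5814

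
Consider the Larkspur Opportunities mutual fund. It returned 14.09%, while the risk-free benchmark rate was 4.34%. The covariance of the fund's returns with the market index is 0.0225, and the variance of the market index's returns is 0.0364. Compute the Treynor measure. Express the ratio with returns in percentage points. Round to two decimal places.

15.77

β = Cov / Var = 0.0225 / 0.0364 = 0.6181
Treynor = (Rp − Rf) / β = (14.09% − 4.34%) / 0.6181 = 9.75 / 0.6181 = 15.7741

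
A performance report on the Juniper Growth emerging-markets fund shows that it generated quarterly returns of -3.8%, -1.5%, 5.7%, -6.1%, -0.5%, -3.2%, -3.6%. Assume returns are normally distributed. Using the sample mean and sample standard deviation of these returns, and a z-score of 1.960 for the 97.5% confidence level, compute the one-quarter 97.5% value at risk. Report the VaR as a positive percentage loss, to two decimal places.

9.26

Mean return r̄ = -13.00 / 7 = -1.8571%
Sample std dev = √[85.6971 / 6] = 3.7793%
VaR = −(r̄ − z·σ) = −(-1.8571 − 1.960 × 3.7793) = −(-9.2645) = 9.2645%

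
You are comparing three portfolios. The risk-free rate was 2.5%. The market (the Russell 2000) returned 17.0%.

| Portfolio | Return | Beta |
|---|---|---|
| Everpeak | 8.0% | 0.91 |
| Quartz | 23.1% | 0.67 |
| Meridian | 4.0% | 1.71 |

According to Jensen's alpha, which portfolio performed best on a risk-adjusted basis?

Quartz

Everpeak: α = 8.0% − [2.5% + 0.91 × (17.0% − 2.5%)] = -7.695
Quartz: α = 23.1% − [2.5% + 0.67 × (17.0% − 2.5%)] = 10.885
Meridian: α = 4.0% − [2.5% + 1.71 × (17.0% − 2.5%)] = -23.295
Highest: Quartz (10.885).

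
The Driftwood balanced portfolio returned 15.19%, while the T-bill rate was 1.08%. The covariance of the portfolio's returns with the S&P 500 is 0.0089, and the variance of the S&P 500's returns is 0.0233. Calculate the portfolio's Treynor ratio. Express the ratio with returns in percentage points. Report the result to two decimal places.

36.94

β = Cov / Var = 0.0089 / 0.0233 = 0.3820
Treynor = (Rp − Rf) / β = (15.19% − 1.08%) / 0.3820 = 14.11 / 0.3820 = 36.9372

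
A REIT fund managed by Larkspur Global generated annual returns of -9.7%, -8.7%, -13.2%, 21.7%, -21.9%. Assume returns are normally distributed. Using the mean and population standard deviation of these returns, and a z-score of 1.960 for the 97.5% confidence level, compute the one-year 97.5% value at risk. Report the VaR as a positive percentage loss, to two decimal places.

35.33

r̄ = (-9.7 − 8.7 − 13.2 + 21.7 − 21.9) / 5 = -6.3600%
Σ(r − r̄)² = (-9.7 − (-6.3600))² + (-8.7 − (-6.3600))² + … = 1092.2720
population σ = √(1092.2720 / 5) = √218.4544 = 14.7802%
VaR = −(r̄ − z·σ) = −(-6.3600 − 1.960 × 14.7802) = −(-35.3292) = 35.3292%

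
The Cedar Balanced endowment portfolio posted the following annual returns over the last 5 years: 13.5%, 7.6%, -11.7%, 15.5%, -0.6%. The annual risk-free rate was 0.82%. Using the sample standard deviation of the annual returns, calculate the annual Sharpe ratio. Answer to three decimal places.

0.362

r̄ = (13.5 + 7.6 − 11.7 + 15.5 − 0.6) / 5 = 24.30 / 5 = 4.8600%
Sample σ = √[Σ(r − r̄)² / 4] = √[499.4120 / 4] = √124.8530 = 11.1738%
Sharpe = (r̄ − rf) / σ = (4.8600 − 0.82) / 11.1738 = 4.0400 / 11.1738 = 0.3616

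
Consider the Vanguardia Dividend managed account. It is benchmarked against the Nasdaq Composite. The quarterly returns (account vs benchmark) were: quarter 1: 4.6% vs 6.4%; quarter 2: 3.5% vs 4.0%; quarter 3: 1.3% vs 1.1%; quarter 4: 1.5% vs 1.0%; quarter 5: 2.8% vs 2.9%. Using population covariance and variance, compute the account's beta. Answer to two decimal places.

r̄p = 2.7400%,  r̄m = 3.0800%
Cov = Σ(rp − r̄p)(rm − r̄m) / 5 = 2.4588
Var(rm) = Σ(rm − r̄m)² / 5 = 4.0296
β = Cov / Var = 2.4588 / 4.0296 = 0.6102

0.61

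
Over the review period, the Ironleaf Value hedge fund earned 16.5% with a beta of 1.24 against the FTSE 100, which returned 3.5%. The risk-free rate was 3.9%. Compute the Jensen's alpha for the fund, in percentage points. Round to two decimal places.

13.10

CAPM expected return = Rf + β(Rm − Rf) = 3.9% + 1.24 × (3.5% − 3.9%) = 3.9 + 1.24 × -0.40 = 3.4040%
Jensen's α = Rp − E[R] = 16.5% − 3.4040% = 13.0960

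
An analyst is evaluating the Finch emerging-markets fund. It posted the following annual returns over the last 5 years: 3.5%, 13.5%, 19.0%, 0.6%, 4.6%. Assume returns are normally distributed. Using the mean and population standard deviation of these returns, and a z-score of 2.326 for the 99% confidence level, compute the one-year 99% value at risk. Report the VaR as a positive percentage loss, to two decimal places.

7.79

Mean return r̄ = 41.20 / 5 = 8.2400%
Population σ = √[Σ(r − r̄)² / 5] = √[237.5320 / 5] = √47.5064 = 6.8925%
VaR = −(r̄ − z·σ) = −(8.2400 − 2.326 × 6.8925) = −(-7.7920) = 7.7920%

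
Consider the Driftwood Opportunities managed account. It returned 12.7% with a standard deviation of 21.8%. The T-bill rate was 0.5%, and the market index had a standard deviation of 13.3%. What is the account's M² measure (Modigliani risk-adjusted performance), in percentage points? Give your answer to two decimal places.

7.94

Sharpe = (Rp − Rf) / σp = (12.7% − 0.5%) / 21.8% = 0.5596
M² = Rf + Sharpe × σm = 0.5% + 0.5596 × 13.3% = 7.9427%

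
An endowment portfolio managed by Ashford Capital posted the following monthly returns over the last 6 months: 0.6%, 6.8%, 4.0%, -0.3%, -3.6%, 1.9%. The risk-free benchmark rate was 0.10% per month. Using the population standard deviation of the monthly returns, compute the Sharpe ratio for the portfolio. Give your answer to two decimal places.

μ = (0.6 + 6.8 + 4 − 0.3 − 3.6 + 1.9) / 6 = 1.5667%
Σ(r − μ)² = (0.6 − 1.5667)² + (6.8 − 1.5667)² + (4 − 1.5667)² + … = 64.5333
population σ = √(64.5333 / 6) = √10.7556 = 3.2796%
Sharpe = (μ − rf) / σ = (1.5667 − 0.1) / 3.2796 = 1.4667 / 3.2796 = 0.4472

0.45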